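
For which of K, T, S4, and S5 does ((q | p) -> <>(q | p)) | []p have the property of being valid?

K-tableau for the negation ~(((q | p) -> <>(q | p)) | []p):
1. ~(((q | p) -> <>(q | p)) | []p), 0
2. ~((q | p) -> <>(q | p)), 0   [~|-rule on 1]
3. ~[]p, 0   [~|-rule on 1]
4. q | p, 0   [~->-rule on 2]
5. ~<>(q | p), 0   [~->-rule on 2]
6. p, 0   [|-rule on 4 (branches; this branch)]
7. ~p, 1   [~[]-rule on 3: fresh world 1, 0R1]
8. ~(q | p), 1   [~<>-rule on 5 via 0R1]
9. ~q, 1   [~|-rule on 8]
Accessibility: 0R1
Complete open branch: countermodel on a K-frame, so not valid in K.
T-tableau for the negation ~(((q | p) -> <>(q | p)) | []p):
1. ~(((q | p) -> <>(q | p)) | []p), 0
2. ~((q | p) -> <>(q | p)), 0   [~|-rule on 1]
3. ~[]p, 0   [~|-rule on 1]
4. q | p, 0   [~->-rule on 2]
5. ~<>(q | p), 0   [~->-rule on 2]
6. ~(q | p), 0   [~<>-rule on 5 via 0R0]
7. ~q, 0   [~|-rule on 6]
8. ~p, 0   [~|-rule on 6]
9. p, 0   [|-rule on 4 (branches; this branch)]
Accessibility: 0R0
Branch closes: p and ~p both at 0.
Every branch closes (one shown): valid in T, hence also in S4, S5 (every theorem of T is a theorem of S4 and S5).

T, S4, S5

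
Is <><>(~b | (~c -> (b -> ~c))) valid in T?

Tableau for the negation ~<><>(~b | (~c -> (b -> ~c))):
1. ~<><>(~b | (~c -> (b -> ~c))), w0
2. ~<>(~b | (~c -> (b -> ~c))), w0
3. ~(~b | (~c -> (b -> ~c))), w0
4. b, w0
5. ~(~c -> (b -> ~c)), w0
6. ~c, w0
7. ~(b -> ~c), w0
8. c, w0
Accessibility: w0Rw0
Branch closes: c and ~c both at w0.
All branches of the negation close; one closing branch shown above.

Yes, valid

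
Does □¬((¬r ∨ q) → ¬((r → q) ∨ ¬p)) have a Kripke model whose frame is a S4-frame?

Yes, satisfiable

1. □¬((¬r ∨ q) → ¬((r → q) ∨ ¬p)), 0
2. ¬((¬r ∨ q) → ¬((r → q) ∨ ¬p)), 0   [□-rule on 1 via 0R0]
3. ¬r ∨ q, 0   [¬→-rule on 2]
4. (r → q) ∨ ¬p, 0   [¬→-rule on 2]
5. q, 0   [∨-rule on 3 (branches; this branch)]
6. ¬p, 0   [∨-rule on 4 (branches; this branch)]
Accessibility: 0R0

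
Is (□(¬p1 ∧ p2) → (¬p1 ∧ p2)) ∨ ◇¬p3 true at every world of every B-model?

Tableau for the negation ¬((□(¬p1 ∧ p2) → (¬p1 ∧ p2)) ∨ ◇¬p3):
1. ¬((□(¬p1 ∧ p2) → (¬p1 ∧ p2)) ∨ ◇¬p3), w0
2. ¬(□(¬p1 ∧ p2) → (¬p1 ∧ p2)), w0
3. ¬◇¬p3, w0
4. □(¬p1 ∧ p2), w0
5. ¬(¬p1 ∧ p2), w0
6. p3, w0
7. ¬p1 ∧ p2, w0
8. ¬p1, w0
9. p2, w0
10. ¬p2, w0
Accessibility: w0Rw0
Branch closes: p2 and ¬p2 both at w0.
All branches of the negation close; one closing branch shown above.

Valid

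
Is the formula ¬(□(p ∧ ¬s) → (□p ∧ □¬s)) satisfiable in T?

No, unsatisfiable

1. ¬(□(p ∧ ¬s) → (□p ∧ □¬s)), 0
2. □(p ∧ ¬s), 0
3. ¬(□p ∧ □¬s), 0
4. p ∧ ¬s, 0
5. p, 0
6. ¬s, 0
7. ¬□¬s, 0
8. s, 1
9. p ∧ ¬s, 1
10. p, 1
11. ¬s, 1
Accessibility: 0R0, 0R1, 1R1
Branch closes: s and ¬s both at 1.
Every branch closes; the branch above is one of them.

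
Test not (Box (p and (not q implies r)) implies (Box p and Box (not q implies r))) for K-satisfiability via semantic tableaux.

1. not (Box (p and (not q implies r)) implies (Box p and Box (not q implies r))), w0
2. Box (p and (not q implies r)), w0
3. not (Box p and Box (not q implies r)), w0
4. not Box (not q implies r), w0
5. not (not q implies r), w1
6. not q, w1
7. not r, w1
8. p and (not q implies r), w1
9. p, w1
10. not q implies r, w1
11. r, w1
Accessibility: w0Rw1
Branch closes: r and not r both at w1.
Every branch closes; the branch above is one of them.

No, unsatisfiable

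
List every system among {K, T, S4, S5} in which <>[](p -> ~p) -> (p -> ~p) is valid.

S5

S5-tableau for the negation ~(<>[](p -> ~p) -> (p -> ~p)):
1. ~(<>[](p -> ~p) -> (p -> ~p)), w0
2. <>[](p -> ~p), w0
3. ~(p -> ~p), w0
4. p, w0
5. [](p -> ~p), w1
6. p -> ~p, w0
7. p -> ~p, w1
8. ~p, w0
Accessibility: w0Rw0, w0Rw1, w1Rw0, w1Rw1
Branch closes: p and ~p both at w0.
Every branch closes (one shown): valid in S5.
S4-tableau for the negation ~(<>[](p -> ~p) -> (p -> ~p)):
1. ~(<>[](p -> ~p) -> (p -> ~p)), w0
2. <>[](p -> ~p), w0
3. ~(p -> ~p), w0
4. p, w0
5. [](p -> ~p), w1
6. p -> ~p, w1
7. ~p, w1
Accessibility: w0Rw0, w0Rw1, w1Rw1
Complete open branch: countermodel on an S4-frame, so not valid in S4, nor in K, T (the same frame is also a K-frame and a T-frame).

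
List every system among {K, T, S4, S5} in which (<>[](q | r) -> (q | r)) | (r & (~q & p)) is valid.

S5-tableau for the negation ~((<>[](q | r) -> (q | r)) | (r & (~q & p))):
1. ~((<>[](q | r) -> (q | r)) | (r & (~q & p))), u
2. ~(<>[](q | r) -> (q | r)), u   [~|-rule on 1]
3. ~(r & (~q & p)), u   [~|-rule on 1]
4. <>[](q | r), u   [~->-rule on 2]
5. ~(q | r), u   [~->-rule on 2]
6. ~q, u   [~|-rule on 5]
7. ~r, u   [~|-rule on 5]
8. ~(~q & p), u   [~&-rule on 3 (branches; this branch)]
9. ~p, u   [~&-rule on 8 (branches; this branch)]
10. [](q | r), v   [<>-rule on 4: fresh world v, uRv]
11. q | r, u   [[]-rule on 10 via vRu]
12. q | r, v   [[]-rule on 10 via vRv]
13. r, u   [|-rule on 11 (branches; this branch)]
Accessibility: uRu, uRv, vRu, vRv
Branch closes: r and ~r both at u.
Every branch closes (one shown): valid in S5.
S4-tableau for the negation ~((<>[](q | r) -> (q | r)) | (r & (~q & p))):
1. ~((<>[](q | r) -> (q | r)) | (r & (~q & p))), u
2. ~(<>[](q | r) -> (q | r)), u   [~|-rule on 1]
3. ~(r & (~q & p)), u   [~|-rule on 1]
4. <>[](q | r), u   [~->-rule on 2]
5. ~(q | r), u   [~->-rule on 2]
6. ~q, u   [~|-rule on 5]
7. ~r, u   [~|-rule on 5]
8. ~(~q & p), u   [~&-rule on 3 (branches; this branch)]
9. ~p, u   [~&-rule on 8 (branches; this branch)]
10. [](q | r), v   [<>-rule on 4: fresh world v, uRv]
11. q | r, v   [[]-rule on 10 via vRv]
12. r, v   [|-rule on 11 (branches; this branch)]
Accessibility: uRu, uRv, vRv
Complete open branch: countermodel on an S4-frame, so not valid in S4, nor in K, T (the same frame is also a K-frame and a T-frame).

S5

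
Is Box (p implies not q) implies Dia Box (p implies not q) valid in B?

Valid

Tableau for the negation not (Box (p implies not q) implies Dia Box (p implies not q)):
1. not (Box (p implies not q) implies Dia Box (p implies not q)), u
2. Box (p implies not q), u
3. not Dia Box (p implies not q), u
4. p implies not q, u
5. not Box (p implies not q), u
6. not q, u
7. not (p implies not q), v
8. p, v
9. q, v
10. p implies not q, v
11. not Box (p implies not q), v
12. not q, v
Accessibility: uRu, uRv, vRu, vRv
Branch closes: q and not q both at v.
Every branch of the negation's tableau closes; the branch above is one of them.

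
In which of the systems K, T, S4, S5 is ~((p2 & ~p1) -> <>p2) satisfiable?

K

T-tableau for the formula:
1. ~((p2 & ~p1) -> <>p2), w0
2. p2 & ~p1, w0
3. ~<>p2, w0
4. p2, w0
5. ~p1, w0
6. ~p2, w0
Accessibility: w0Rw0
Branch closes: p2 and ~p2 both at w0.
Every branch closes (one shown): unsatisfiable in T, hence also in S4, S5 (every S4/S5-frame is a T-frame).
K-tableau for the formula:
1. ~((p2 & ~p1) -> <>p2), w0
2. p2 & ~p1, w0
3. ~<>p2, w0
4. p2, w0
5. ~p1, w0
Complete open branch: satisfiable in K.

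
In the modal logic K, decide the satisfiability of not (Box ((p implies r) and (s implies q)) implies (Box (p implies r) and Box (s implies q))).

Unsatisfiable (every branch closes)

1. not (Box ((p implies r) and (s implies q)) implies (Box (p implies r) and Box (s implies q))), w0
2. Box ((p implies r) and (s implies q)), w0
3. not (Box (p implies r) and Box (s implies q)), w0
4. not Box (s implies q), w0
5. not (s implies q), w1
6. s, w1
7. not q, w1
8. (p implies r) and (s implies q), w1
9. p implies r, w1
10. s implies q, w1
11. r, w1
12. q, w1
Accessibility: w0Rw1
Branch closes: q and not q both at w1.
(One branch shown.) All branches close.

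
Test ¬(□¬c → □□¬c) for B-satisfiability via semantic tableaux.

1. ¬(□¬c → □□¬c), u
2. □¬c, u
3. ¬□□¬c, u
4. ¬c, u
5. ¬□¬c, v
6. ¬c, v
7. c, w
Accessibility: uRu, uRv, vRu, vRv, vRw, wRv, wRw

Satisfiable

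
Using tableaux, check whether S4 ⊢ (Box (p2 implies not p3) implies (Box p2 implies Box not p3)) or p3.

Yes, valid

Tableau for the negation not ((Box (p2 implies not p3) implies (Box p2 implies Box not p3)) or p3):
1. not ((Box (p2 implies not p3) implies (Box p2 implies Box not p3)) or p3), u
2. not (Box (p2 implies not p3) implies (Box p2 implies Box not p3)), u   [neg-or-rule on 1]
3. not p3, u   [neg-or-rule on 1]
4. Box (p2 implies not p3), u   [neg-implies-rule on 2]
5. not (Box p2 implies Box not p3), u   [neg-implies-rule on 2]
6. Box p2, u   [neg-implies-rule on 5]
7. not Box not p3, u   [neg-implies-rule on 5]
8. p2 implies not p3, u   [Box-rule on 4 via uRu]
9. p2, u   [Box-rule on 6 via uRu]
10. p3, v   [neg-Box-rule on 7: fresh world v, uRv]
11. p2 implies not p3, v   [Box-rule on 4 via uRv]
12. p2, v   [Box-rule on 6 via uRv]
13. not p3, v   [implies-rule on 11 (branches; this branch)]
Accessibility: uRu, uRv, vRv
Branch closes: p3 and not p3 both at v.
All branches of the negation close; one closing branch shown above.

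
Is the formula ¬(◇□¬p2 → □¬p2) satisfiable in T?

1. ¬(◇□¬p2 → □¬p2), w0
2. ◇□¬p2, w0
3. ¬□¬p2, w0
4. □¬p2, w1
5. ¬p2, w1
6. p2, w2
Accessibility: w0Rw0, w0Rw1, w0Rw2, w1Rw1, w2Rw2

Satisfiable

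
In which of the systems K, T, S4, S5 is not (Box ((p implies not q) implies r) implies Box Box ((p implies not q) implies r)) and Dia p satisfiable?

S4-tableau for the formula:
1. not (Box ((p implies not q) implies r) implies Box Box ((p implies not q) implies r)) and Dia p, w0
2. not (Box ((p implies not q) implies r) implies Box Box ((p implies not q) implies r)), w0   [and-rule on 1]
3. Dia p, w0   [and-rule on 1]
4. Box ((p implies not q) implies r), w0   [neg-implies-rule on 2]
5. not Box Box ((p implies not q) implies r), w0   [neg-implies-rule on 2]
6. (p implies not q) implies r, w0   [Box-rule on 4 via w0Rw0]
7. not (p implies not q), w0   [implies-rule on 6 (branches; this branch)]
8. p, w0   [neg-implies-rule on 7]
9. q, w0   [neg-implies-rule on 7]
10. p, w1   [Dia-rule on 3: fresh world w1, w0Rw1]
11. (p implies not q) implies r, w1   [Box-rule on 4 via w0Rw1]
12. not (p implies not q), w1   [implies-rule on 11 (branches; this branch)]
13. q, w1   [neg-implies-rule on 12]
14. not Box ((p implies not q) implies r), w2   [neg-Box-rule on 5: fresh world w2, w0Rw2]
15. (p implies not q) implies r, w2   [Box-rule on 4 via w0Rw2]
16. not (p implies not q), w2   [implies-rule on 15 (branches; this branch)]
17. p, w2   [neg-implies-rule on 16]
18. q, w2   [neg-implies-rule on 16]
19. not ((p implies not q) implies r), w3   [neg-Box-rule on 14: fresh world w3, w2Rw3]
20. p implies not q, w3   [neg-implies-rule on 19]
21. not r, w3   [neg-implies-rule on 19]
22. (p implies not q) implies r, w3   [Box-rule on 4 via w0Rw3]
23. not q, w3   [implies-rule on 20 (branches; this branch)]
24. not (p implies not q), w3   [implies-rule on 22 (branches; this branch)]
25. p, w3   [neg-implies-rule on 24]
26. q, w3   [neg-implies-rule on 24]
Accessibility: w0Rw0, w0Rw1, w0Rw2, w0Rw3, w1Rw1, w2Rw2, w2Rw3, w3Rw3
Branch closes: q and not q both at w3.
Every branch closes (one shown): unsatisfiable in S4, hence also in S5 (every S5-frame is an S4-frame).
T-tableau for the formula:
1. not (Box ((p implies not q) implies r) implies Box Box ((p implies not q) implies r)) and Dia p, w0
2. not (Box ((p implies not q) implies r) implies Box Box ((p implies not q) implies r)), w0   [and-rule on 1]
3. Dia p, w0   [and-rule on 1]
4. Box ((p implies not q) implies r), w0   [neg-implies-rule on 2]
5. not Box Box ((p implies not q) implies r), w0   [neg-implies-rule on 2]
6. (p implies not q) implies r, w0   [Box-rule on 4 via w0Rw0]
7. r, w0   [implies-rule on 6 (branches; this branch)]
8. p, w1   [Dia-rule on 3: fresh world w1, w0Rw1]
9. (p implies not q) implies r, w1   [Box-rule on 4 via w0Rw1]
10. r, w1   [implies-rule on 9 (branches; this branch)]
11. not Box ((p implies not q) implies r), w2   [neg-Box-rule on 5: fresh world w2, w0Rw2]
12. (p implies not q) implies r, w2   [Box-rule on 4 via w0Rw2]
13. r, w2   [implies-rule on 12 (branches; this branch)]
14. not ((p implies not q) implies r), w3   [neg-Box-rule on 11: fresh world w3, w2Rw3]
15. p implies not q, w3   [neg-implies-rule on 14]
16. not r, w3   [neg-implies-rule on 14]
17. not q, w3   [implies-rule on 15 (branches; this branch)]
Accessibility: w0Rw0, w0Rw1, w0Rw2, w1Rw1, w2Rw2, w2Rw3, w3Rw3
Complete open branch: satisfiable in T, hence also in K (this T-model is also a K-model).

K, T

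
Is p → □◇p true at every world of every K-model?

Tableau for the negation ¬(p → □◇p):
1. ¬(p → □◇p), 0
2. p, 0
3. ¬□◇p, 0
4. ¬◇p, 1
Accessibility: 0R1
The negation has an open branch (countermodel exists).

Not valid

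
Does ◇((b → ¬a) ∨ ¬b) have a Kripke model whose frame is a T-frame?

1. ◇((b → ¬a) ∨ ¬b), u
2. (b → ¬a) ∨ ¬b, v
3. ¬b, v
Accessibility: uRu, uRv, vRv

Yes, satisfiable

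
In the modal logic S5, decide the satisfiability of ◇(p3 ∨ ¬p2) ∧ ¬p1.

Satisfiable (open branch found)

1. ◇(p3 ∨ ¬p2) ∧ ¬p1, w0
2. ◇(p3 ∨ ¬p2), w0   [∧-rule on 1]
3. ¬p1, w0   [∧-rule on 1]
4. p3 ∨ ¬p2, w1   [◇-rule on 2: fresh world w1, w0Rw1]
5. ¬p2, w1   [∨-rule on 4 (branches; this branch)]
Accessibility: w0Rw0, w0Rw1, w1Rw0, w1Rw1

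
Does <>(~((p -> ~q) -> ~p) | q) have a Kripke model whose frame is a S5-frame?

Satisfiable (open branch found)

1. <>(~((p -> ~q) -> ~p) | q), 0
2. ~((p -> ~q) -> ~p) | q, 1   [<>-rule on 1: fresh world 1, 0R1]
3. q, 1   [|-rule on 2 (branches; this branch)]
Accessibility: 0R0, 0R1, 1R0, 1R1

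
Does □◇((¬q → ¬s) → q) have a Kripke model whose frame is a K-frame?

Satisfiable

1. □◇((¬q → ¬s) → q), u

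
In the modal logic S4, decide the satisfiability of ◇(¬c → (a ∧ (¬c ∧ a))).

1. ◇(¬c → (a ∧ (¬c ∧ a))), w0
2. ¬c → (a ∧ (¬c ∧ a)), w1   [◇-rule on 1: fresh world w1, w0Rw1]
3. a ∧ (¬c ∧ a), w1   [→-rule on 2 (branches; this branch)]
4. a, w1   [∧-rule on 3]
5. ¬c ∧ a, w1   [∧-rule on 3]
6. ¬c, w1   [∧-rule on 5]
Accessibility: w0Rw0, w0Rw1, w1Rw1

Yes, satisfiable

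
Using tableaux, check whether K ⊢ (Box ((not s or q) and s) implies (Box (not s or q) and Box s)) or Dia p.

Yes, valid

Tableau for the negation not ((Box ((not s or q) and s) implies (Box (not s or q) and Box s)) or Dia p):
1. not ((Box ((not s or q) and s) implies (Box (not s or q) and Box s)) or Dia p), 0
2. not (Box ((not s or q) and s) implies (Box (not s or q) and Box s)), 0   [neg-or-rule on 1]
3. not Dia p, 0   [neg-or-rule on 1]
4. Box ((not s or q) and s), 0   [neg-implies-rule on 2]
5. not (Box (not s or q) and Box s), 0   [neg-implies-rule on 2]
6. not Box (not s or q), 0   [neg-and-rule on 5 (branches; this branch)]
7. not (not s or q), 1   [neg-Box-rule on 6: fresh world 1, 0R1]
8. s, 1   [neg-or-rule on 7]
9. not q, 1   [neg-or-rule on 7]
10. not p, 1   [neg-Dia-rule on 3 via 0R1]
11. (not s or q) and s, 1   [Box-rule on 4 via 0R1]
12. not s or q, 1   [and-rule on 11]
13. q, 1   [or-rule on 12 (branches; this branch)]
Accessibility: 0R1
Branch closes: q and not q both at 1.
Every branch of the negation's tableau closes; the branch above is one of them.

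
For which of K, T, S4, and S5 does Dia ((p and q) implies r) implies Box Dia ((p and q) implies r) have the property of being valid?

S5

S5-tableau for the negation not (Dia ((p and q) implies r) implies Box Dia ((p and q) implies r)):
1. not (Dia ((p and q) implies r) implies Box Dia ((p and q) implies r)), u
2. Dia ((p and q) implies r), u
3. not Box Dia ((p and q) implies r), u
4. (p and q) implies r, v
5. not (p and q), v
6. not q, v
7. not Dia ((p and q) implies r), w
8. not ((p and q) implies r), u
9. p and q, u
10. not r, u
11. p, u
12. q, u
13. not ((p and q) implies r), v
14. p and q, v
15. not r, v
16. p, v
17. q, v
Accessibility: uRu, uRv, uRw, vRu, vRv, vRw, wRu, wRv, wRw
Branch closes: q and not q both at v.
Every branch closes (one shown): valid in S5.
S4-tableau for the negation not (Dia ((p and q) implies r) implies Box Dia ((p and q) implies r)):
1. not (Dia ((p and q) implies r) implies Box Dia ((p and q) implies r)), u
2. Dia ((p and q) implies r), u
3. not Box Dia ((p and q) implies r), u
4. (p and q) implies r, v
5. r, v
6. not Dia ((p and q) implies r), w
7. not ((p and q) implies r), w
8. p and q, w
9. not r, w
10. p, w
11. q, w
Accessibility: uRu, uRv, uRw, vRv, wRw
Complete open branch: countermodel on an S4-frame, so not valid in S4, nor in K, T (the same frame is also a K-frame and a T-frame).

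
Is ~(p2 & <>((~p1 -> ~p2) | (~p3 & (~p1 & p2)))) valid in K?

Invalid (countermodel exists)

Tableau for the negation p2 & <>((~p1 -> ~p2) | (~p3 & (~p1 & p2))):
1. p2 & <>((~p1 -> ~p2) | (~p3 & (~p1 & p2))), u
2. p2, u
3. <>((~p1 -> ~p2) | (~p3 & (~p1 & p2))), u
4. (~p1 -> ~p2) | (~p3 & (~p1 & p2)), v
5. ~p3 & (~p1 & p2), v
6. ~p3, v
7. ~p1 & p2, v
8. ~p1, v
9. p2, v
Accessibility: uRv
The negation has an open branch (countermodel exists).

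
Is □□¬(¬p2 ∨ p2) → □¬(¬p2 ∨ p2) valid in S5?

Valid

Tableau for the negation ¬(□□¬(¬p2 ∨ p2) → □¬(¬p2 ∨ p2)):
1. ¬(□□¬(¬p2 ∨ p2) → □¬(¬p2 ∨ p2)), u
2. □□¬(¬p2 ∨ p2), u
3. ¬□¬(¬p2 ∨ p2), u
4. □¬(¬p2 ∨ p2), u
5. ¬(¬p2 ∨ p2), u
6. p2, u
7. ¬p2, u
Accessibility: uRu
Branch closes: p2 and ¬p2 both at u.
Every branch of the negation's tableau closes; the branch above is one of them.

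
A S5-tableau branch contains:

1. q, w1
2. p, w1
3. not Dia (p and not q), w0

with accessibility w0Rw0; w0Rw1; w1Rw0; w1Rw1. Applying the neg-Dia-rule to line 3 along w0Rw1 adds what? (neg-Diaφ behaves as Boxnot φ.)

neg-Diaφ behaves as Boxnot φ: propagate the negated body to each accessible world.

not (p and not q), w1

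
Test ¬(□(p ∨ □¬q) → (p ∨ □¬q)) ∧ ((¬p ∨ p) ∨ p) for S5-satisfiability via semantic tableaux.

1. ¬(□(p ∨ □¬q) → (p ∨ □¬q)) ∧ ((¬p ∨ p) ∨ p), w0
2. ¬(□(p ∨ □¬q) → (p ∨ □¬q)), w0
3. (¬p ∨ p) ∨ p, w0
4. □(p ∨ □¬q), w0
5. ¬(p ∨ □¬q), w0
6. ¬p, w0
7. ¬□¬q, w0
8. p ∨ □¬q, w0
9. ¬p ∨ p, w0
10. □¬q, w0
11. ¬q, w0
12. q, w1
13. p ∨ □¬q, w1
14. ¬q, w1
Accessibility: w0Rw0, w0Rw1, w1Rw0, w1Rw1
Branch closes: q and ¬q both at w1.
Every branch closes; the branch above is one of them.

Unsatisfiable (every branch closes)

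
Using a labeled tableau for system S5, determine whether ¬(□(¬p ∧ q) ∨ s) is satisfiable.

Satisfiable

1. ¬(□(¬p ∧ q) ∨ s), w0
2. ¬□(¬p ∧ q), w0   [¬∨-rule on 1]
3. ¬s, w0   [¬∨-rule on 1]
4. ¬(¬p ∧ q), w1   [¬□-rule on 2: fresh world w1, w0Rw1]
5. ¬q, w1   [¬∧-rule on 4 (branches; this branch)]
Accessibility: w0Rw0, w0Rw1, w1Rw0, w1Rw1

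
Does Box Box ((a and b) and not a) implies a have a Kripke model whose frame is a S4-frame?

Satisfiable (open branch found)

1. Box Box ((a and b) and not a) implies a, 0
2. a, 0
Accessibility: 0R0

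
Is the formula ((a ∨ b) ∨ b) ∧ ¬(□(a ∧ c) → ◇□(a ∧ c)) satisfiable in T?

Unsatisfiable

1. ((a ∨ b) ∨ b) ∧ ¬(□(a ∧ c) → ◇□(a ∧ c)), 0
2. (a ∨ b) ∨ b, 0
3. ¬(□(a ∧ c) → ◇□(a ∧ c)), 0
4. □(a ∧ c), 0
5. ¬◇□(a ∧ c), 0
6. a ∧ c, 0
7. a, 0
8. c, 0
9. ¬□(a ∧ c), 0
10. a ∨ b, 0
11. b, 0
12. ¬(a ∧ c), 1
13. a ∧ c, 1
14. a, 1
15. c, 1
16. ¬□(a ∧ c), 1
17. ¬c, 1
Accessibility: 0R0, 0R1, 1R1
Branch closes: c and ¬c both at 1.
(One branch shown.) All branches close.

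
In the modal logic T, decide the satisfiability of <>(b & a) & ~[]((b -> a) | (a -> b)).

1. <>(b & a) & ~[]((b -> a) | (a -> b)), 0
2. <>(b & a), 0
3. ~[]((b -> a) | (a -> b)), 0
4. b & a, 1
5. b, 1
6. a, 1
7. ~((b -> a) | (a -> b)), 2
8. ~(b -> a), 2
9. ~(a -> b), 2
10. b, 2
11. ~a, 2
12. a, 2
13. ~b, 2
Accessibility: 0R0, 0R1, 0R2, 1R1, 2R2
Branch closes: a and ~a both at 2.
All branches of the tableau close; one closing branch shown above.

No, unsatisfiable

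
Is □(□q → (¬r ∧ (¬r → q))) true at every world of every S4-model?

Tableau for the negation ¬□(□q → (¬r ∧ (¬r → q))):
1. ¬□(□q → (¬r ∧ (¬r → q))), u
2. ¬(□q → (¬r ∧ (¬r → q))), v
3. □q, v
4. ¬(¬r ∧ (¬r → q)), v
5. q, v
6. r, v
Accessibility: uRu, uRv, vRv
The negation has an open branch (countermodel exists).

No, not valid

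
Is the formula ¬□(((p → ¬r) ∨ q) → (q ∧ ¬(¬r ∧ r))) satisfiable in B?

1. ¬□(((p → ¬r) ∨ q) → (q ∧ ¬(¬r ∧ r))), u
2. ¬(((p → ¬r) ∨ q) → (q ∧ ¬(¬r ∧ r))), v   [¬□-rule on 1: fresh world v, uRv]
3. (p → ¬r) ∨ q, v   [¬→-rule on 2]
4. ¬(q ∧ ¬(¬r ∧ r)), v   [¬→-rule on 2]
5. p → ¬r, v   [∨-rule on 3 (branches; this branch)]
6. ¬q, v   [¬∧-rule on 4 (branches; this branch)]
7. ¬r, v   [→-rule on 5 (branches; this branch)]
Accessibility: uRu, uRv, vRu, vRv

Satisfiable (open branch found)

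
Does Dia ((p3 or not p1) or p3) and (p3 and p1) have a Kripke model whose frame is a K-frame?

1. Dia ((p3 or not p1) or p3) and (p3 and p1), 0
2. Dia ((p3 or not p1) or p3), 0
3. p3 and p1, 0
4. p3, 0
5. p1, 0
6. (p3 or not p1) or p3, 1
7. p3, 1
Accessibility: 0R1

Yes, satisfiable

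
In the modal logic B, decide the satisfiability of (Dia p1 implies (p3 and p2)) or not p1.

1. (Dia p1 implies (p3 and p2)) or not p1, w0
2. not p1, w0
Accessibility: w0Rw0

Satisfiable (open branch found)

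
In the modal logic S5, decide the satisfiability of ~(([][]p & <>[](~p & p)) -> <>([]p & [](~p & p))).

1. ~(([][]p & <>[](~p & p)) -> <>([]p & [](~p & p))), 0
2. [][]p & <>[](~p & p), 0   [~->-rule on 1]
3. ~<>([]p & [](~p & p)), 0   [~->-rule on 1]
4. [][]p, 0   [&-rule on 2]
5. <>[](~p & p), 0   [&-rule on 2]
6. ~([]p & [](~p & p)), 0   [~<>-rule on 3 via 0R0]
7. []p, 0   [[]-rule on 4 via 0R0]
8. p, 0   [[]-rule on 7 via 0R0]
9. ~[](~p & p), 0   [~&-rule on 6 (branches; this branch)]
10. [](~p & p), 1   [<>-rule on 5: fresh world 1, 0R1]
11. ~([]p & [](~p & p)), 1   [~<>-rule on 3 via 0R1]
12. []p, 1   [[]-rule on 4 via 0R1]
13. p, 1   [[]-rule on 7 via 0R1]
14. ~p & p, 0   [[]-rule on 10 via 1R0]
15. ~p, 0   [&-rule on 14]
Accessibility: 0R0, 0R1, 1R0, 1R1
Branch closes: p and ~p both at 0.
Every branch closes; the branch above is one of them.

Unsatisfiable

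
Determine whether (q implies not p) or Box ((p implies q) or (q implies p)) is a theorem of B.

Tableau for the negation not ((q implies not p) or Box ((p implies q) or (q implies p))):
1. not ((q implies not p) or Box ((p implies q) or (q implies p))), w0
2. not (q implies not p), w0
3. not Box ((p implies q) or (q implies p)), w0
4. q, w0
5. p, w0
6. not ((p implies q) or (q implies p)), w1
7. not (p implies q), w1
8. not (q implies p), w1
9. p, w1
10. not q, w1
11. q, w1
12. not p, w1
Accessibility: w0Rw0, w0Rw1, w1Rw0, w1Rw1
Branch closes: q and not q both at w1.
All branches of the negation close; one closing branch shown above.

Valid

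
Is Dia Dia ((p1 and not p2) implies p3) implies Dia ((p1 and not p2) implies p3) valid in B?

No, not valid

Tableau for the negation not (Dia Dia ((p1 and not p2) implies p3) implies Dia ((p1 and not p2) implies p3)):
1. not (Dia Dia ((p1 and not p2) implies p3) implies Dia ((p1 and not p2) implies p3)), u
2. Dia Dia ((p1 and not p2) implies p3), u   [neg-implies-rule on 1]
3. not Dia ((p1 and not p2) implies p3), u   [neg-implies-rule on 1]
4. not ((p1 and not p2) implies p3), u   [neg-Dia-rule on 3 via uRu]
5. p1 and not p2, u   [neg-implies-rule on 4]
6. not p3, u   [neg-implies-rule on 4]
7. p1, u   [and-rule on 5]
8. not p2, u   [and-rule on 5]
9. Dia ((p1 and not p2) implies p3), v   [Dia-rule on 2: fresh world v, uRv]
10. not ((p1 and not p2) implies p3), v   [neg-Dia-rule on 3 via uRv]
11. p1 and not p2, v   [neg-implies-rule on 10]
12. not p3, v   [neg-implies-rule on 10]
13. p1, v   [and-rule on 11]
14. not p2, v   [and-rule on 11]
15. (p1 and not p2) implies p3, w   [Dia-rule on 9: fresh world w, vRw]
16. p3, w   [implies-rule on 15 (branches; this branch)]
Accessibility: uRu, uRv, vRu, vRv, vRw, wRv, wRw
The negation has an open branch (countermodel exists).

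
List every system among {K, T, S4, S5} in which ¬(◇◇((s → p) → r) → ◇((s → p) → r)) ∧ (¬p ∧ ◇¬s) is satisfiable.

T-tableau for the formula:
1. ¬(◇◇((s → p) → r) → ◇((s → p) → r)) ∧ (¬p ∧ ◇¬s), u
2. ¬(◇◇((s → p) → r) → ◇((s → p) → r)), u
3. ¬p ∧ ◇¬s, u
4. ◇◇((s → p) → r), u
5. ¬◇((s → p) → r), u
6. ¬p, u
7. ◇¬s, u
8. ¬((s → p) → r), u
9. s → p, u
10. ¬r, u
11. ¬s, u
12. ◇((s → p) → r), v
13. ¬((s → p) → r), v
14. s → p, v
15. ¬r, v
16. p, v
17. ¬s, w
18. ¬((s → p) → r), w
19. s → p, w
20. ¬r, w
21. p, w
22. (s → p) → r, x
23. r, x
Accessibility: uRu, uRv, uRw, vRv, vRx, wRw, xRx
Complete open branch: satisfiable in T, hence also in K (this T-model is also a K-model).
S4-tableau for the formula:
1. ¬(◇◇((s → p) → r) → ◇((s → p) → r)) ∧ (¬p ∧ ◇¬s), u
2. ¬(◇◇((s → p) → r) → ◇((s → p) → r)), u
3. ¬p ∧ ◇¬s, u
4. ◇◇((s → p) → r), u
5. ¬◇((s → p) → r), u
6. ¬p, u
7. ◇¬s, u
8. ¬((s → p) → r), u
9. s → p, u
10. ¬r, u
11. ¬s, u
12. ◇((s → p) → r), v
13. ¬((s → p) → r), v
14. s → p, v
15. ¬r, v
16. p, v
17. ¬s, w
18. ¬((s → p) → r), w
19. s → p, w
20. ¬r, w
21. p, w
22. (s → p) → r, x
23. ¬((s → p) → r), x
24. s → p, x
25. ¬r, x
26. ¬(s → p), x
27. s, x
28. ¬p, x
29. p, x
Accessibility: uRu, uRv, uRw, uRx, vRv, vRx, wRw, xRx
Branch closes: p and ¬p both at x.
Every branch closes (one shown): unsatisfiable in S4, hence also in S5 (every S5-frame is an S4-frame).

K, T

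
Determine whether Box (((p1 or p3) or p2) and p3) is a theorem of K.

No, not valid

Tableau for the negation not Box (((p1 or p3) or p2) and p3):
1. not Box (((p1 or p3) or p2) and p3), u
2. not (((p1 or p3) or p2) and p3), v   [neg-Box-rule on 1: fresh world v, uRv]
3. not p3, v   [neg-and-rule on 2 (branches; this branch)]
Accessibility: uRv
The negation has an open branch (countermodel exists).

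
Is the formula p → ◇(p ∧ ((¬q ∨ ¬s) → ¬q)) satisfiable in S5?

Satisfiable (open branch found)

1. p → ◇(p ∧ ((¬q ∨ ¬s) → ¬q)), w0
2. ◇(p ∧ ((¬q ∨ ¬s) → ¬q)), w0
3. p ∧ ((¬q ∨ ¬s) → ¬q), w1
4. p, w1
5. (¬q ∨ ¬s) → ¬q, w1
6. ¬q, w1
Accessibility: w0Rw0, w0Rw1, w1Rw0, w1Rw1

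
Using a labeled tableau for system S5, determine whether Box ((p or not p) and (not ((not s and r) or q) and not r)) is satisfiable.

Yes, satisfiable

1. Box ((p or not p) and (not ((not s and r) or q) and not r)), w0
2. (p or not p) and (not ((not s and r) or q) and not r), w0   [Box-rule on 1 via w0Rw0]
3. p or not p, w0   [and-rule on 2]
4. not ((not s and r) or q) and not r, w0   [and-rule on 2]
5. not ((not s and r) or q), w0   [and-rule on 4]
6. not r, w0   [and-rule on 4]
7. not (not s and r), w0   [neg-or-rule on 5]
8. not q, w0   [neg-or-rule on 5]
9. not p, w0   [or-rule on 3 (branches; this branch)]
Accessibility: w0Rw0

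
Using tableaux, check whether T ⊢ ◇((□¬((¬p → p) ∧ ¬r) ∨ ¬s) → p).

No, not valid

Tableau for the negation ¬◇((□¬((¬p → p) ∧ ¬r) ∨ ¬s) → p):
1. ¬◇((□¬((¬p → p) ∧ ¬r) ∨ ¬s) → p), u
2. ¬((□¬((¬p → p) ∧ ¬r) ∨ ¬s) → p), u   [¬◇-rule on 1 via uRu]
3. □¬((¬p → p) ∧ ¬r) ∨ ¬s, u   [¬→-rule on 2]
4. ¬p, u   [¬→-rule on 2]
5. ¬s, u   [∨-rule on 3 (branches; this branch)]
Accessibility: uRu
The negation has an open branch (countermodel exists).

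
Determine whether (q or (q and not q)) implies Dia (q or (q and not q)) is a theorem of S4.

Yes, valid

Tableau for the negation not ((q or (q and not q)) implies Dia (q or (q and not q))):
1. not ((q or (q and not q)) implies Dia (q or (q and not q))), 0
2. q or (q and not q), 0   [neg-implies-rule on 1]
3. not Dia (q or (q and not q)), 0   [neg-implies-rule on 1]
4. not (q or (q and not q)), 0   [neg-Dia-rule on 3 via 0R0]
5. not q, 0   [neg-or-rule on 4]
6. not (q and not q), 0   [neg-or-rule on 4]
7. q and not q, 0   [or-rule on 2 (branches; this branch)]
8. q, 0   [and-rule on 7]
Accessibility: 0R0
Branch closes: q and not q both at 0.
All branches of the negation close; one closing branch shown above.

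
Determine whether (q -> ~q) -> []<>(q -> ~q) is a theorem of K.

Tableau for the negation ~((q -> ~q) -> []<>(q -> ~q)):
1. ~((q -> ~q) -> []<>(q -> ~q)), u
2. q -> ~q, u   [~->-rule on 1]
3. ~[]<>(q -> ~q), u   [~->-rule on 1]
4. ~q, u   [->-rule on 2 (branches; this branch)]
5. ~<>(q -> ~q), v   [~[]-rule on 3: fresh world v, uRv]
Accessibility: uRv
The negation has an open branch (countermodel exists).

Not valid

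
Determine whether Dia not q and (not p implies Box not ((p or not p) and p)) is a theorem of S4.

Tableau for the negation not (Dia not q and (not p implies Box not ((p or not p) and p))):
1. not (Dia not q and (not p implies Box not ((p or not p) and p))), u
2. not (not p implies Box not ((p or not p) and p)), u
3. not p, u
4. not Box not ((p or not p) and p), u
5. (p or not p) and p, v
6. p or not p, v
7. p, v
Accessibility: uRu, uRv, vRv
The negation has an open branch (countermodel exists).

Invalid (countermodel exists)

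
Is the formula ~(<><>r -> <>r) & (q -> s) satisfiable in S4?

1. ~(<><>r -> <>r) & (q -> s), 0
2. ~(<><>r -> <>r), 0
3. q -> s, 0
4. <><>r, 0
5. ~<>r, 0
6. ~r, 0
7. s, 0
8. <>r, 1
9. ~r, 1
10. r, 2
11. ~r, 2
Accessibility: 0R0, 0R1, 0R2, 1R1, 1R2, 2R2
Branch closes: r and ~r both at 2.
All branches of the tableau close; one closing branch shown above.

No, unsatisfiable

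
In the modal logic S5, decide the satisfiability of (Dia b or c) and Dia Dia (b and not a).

Yes, satisfiable

1. (Dia b or c) and Dia Dia (b and not a), u
2. Dia b or c, u
3. Dia Dia (b and not a), u
4. c, u
5. Dia (b and not a), v
6. b and not a, w
7. b, w
8. not a, w
Accessibility: uRu, uRv, uRw, vRu, vRv, vRw, wRu, wRv, wRw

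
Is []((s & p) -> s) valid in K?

Yes, valid

Tableau for the negation ~[]((s & p) -> s):
1. ~[]((s & p) -> s), 0
2. ~((s & p) -> s), 1
3. s & p, 1
4. ~s, 1
5. s, 1
6. p, 1
Accessibility: 0R1
Branch closes: s and ~s both at 1.
All branches of the negation close; one closing branch shown above.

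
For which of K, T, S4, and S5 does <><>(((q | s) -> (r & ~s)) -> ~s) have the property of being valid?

T, S4, S5

K-tableau for the negation ~<><>(((q | s) -> (r & ~s)) -> ~s):
1. ~<><>(((q | s) -> (r & ~s)) -> ~s), w0
Complete open branch: countermodel on a K-frame, so not valid in K.
T-tableau for the negation ~<><>(((q | s) -> (r & ~s)) -> ~s):
1. ~<><>(((q | s) -> (r & ~s)) -> ~s), w0
2. ~<>(((q | s) -> (r & ~s)) -> ~s), w0
3. ~(((q | s) -> (r & ~s)) -> ~s), w0
4. (q | s) -> (r & ~s), w0
5. s, w0
6. r & ~s, w0
7. r, w0
8. ~s, w0
Accessibility: w0Rw0
Branch closes: s and ~s both at w0.
Every branch closes (one shown): valid in T, hence also in S4, S5 (every theorem of T is a theorem of S4 and S5).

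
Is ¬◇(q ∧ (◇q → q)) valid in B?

No, not valid

Tableau for the negation ◇(q ∧ (◇q → q)):
1. ◇(q ∧ (◇q → q)), w0
2. q ∧ (◇q → q), w1
3. q, w1
4. ◇q → q, w1
Accessibility: w0Rw0, w0Rw1, w1Rw0, w1Rw1
The negation has an open branch (countermodel exists).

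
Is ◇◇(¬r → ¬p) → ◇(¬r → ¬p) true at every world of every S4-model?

Tableau for the negation ¬(◇◇(¬r → ¬p) → ◇(¬r → ¬p)):
1. ¬(◇◇(¬r → ¬p) → ◇(¬r → ¬p)), 0
2. ◇◇(¬r → ¬p), 0
3. ¬◇(¬r → ¬p), 0
4. ¬(¬r → ¬p), 0
5. ¬r, 0
6. p, 0
7. ◇(¬r → ¬p), 1
8. ¬(¬r → ¬p), 1
9. ¬r, 1
10. p, 1
11. ¬r → ¬p, 2
12. ¬(¬r → ¬p), 2
13. ¬r, 2
14. p, 2
15. ¬p, 2
Accessibility: 0R0, 0R1, 0R2, 1R1, 1R2, 2R2
Branch closes: p and ¬p both at 2.
All branches of the negation close; one closing branch shown above.

Valid in S4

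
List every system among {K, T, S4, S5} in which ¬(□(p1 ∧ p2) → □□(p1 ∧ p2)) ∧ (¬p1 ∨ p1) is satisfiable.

K, T

S4-tableau for the formula:
1. ¬(□(p1 ∧ p2) → □□(p1 ∧ p2)) ∧ (¬p1 ∨ p1), 0
2. ¬(□(p1 ∧ p2) → □□(p1 ∧ p2)), 0
3. ¬p1 ∨ p1, 0
4. □(p1 ∧ p2), 0
5. ¬□□(p1 ∧ p2), 0
6. p1 ∧ p2, 0
7. p1, 0
8. p2, 0
9. ¬□(p1 ∧ p2), 1
10. p1 ∧ p2, 1
11. p1, 1
12. p2, 1
13. ¬(p1 ∧ p2), 2
14. p1 ∧ p2, 2
15. p1, 2
16. p2, 2
17. ¬p2, 2
Accessibility: 0R0, 0R1, 0R2, 1R1, 1R2, 2R2
Branch closes: p2 and ¬p2 both at 2.
Every branch closes (one shown): unsatisfiable in S4, hence also in S5 (every S5-frame is an S4-frame).
T-tableau for the formula:
1. ¬(□(p1 ∧ p2) → □□(p1 ∧ p2)) ∧ (¬p1 ∨ p1), 0
2. ¬(□(p1 ∧ p2) → □□(p1 ∧ p2)), 0
3. ¬p1 ∨ p1, 0
4. □(p1 ∧ p2), 0
5. ¬□□(p1 ∧ p2), 0
6. p1 ∧ p2, 0
7. p1, 0
8. p2, 0
9. ¬□(p1 ∧ p2), 1
10. p1 ∧ p2, 1
11. p1, 1
12. p2, 1
13. ¬(p1 ∧ p2), 2
14. ¬p2, 2
Accessibility: 0R0, 0R1, 1R1, 1R2, 2R2
Complete open branch: satisfiable in T, hence also in K (this T-model is also a K-model).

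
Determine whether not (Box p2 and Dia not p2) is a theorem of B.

Tableau for the negation Box p2 and Dia not p2:
1. Box p2 and Dia not p2, w0
2. Box p2, w0
3. Dia not p2, w0
4. p2, w0
5. not p2, w1
6. p2, w1
Accessibility: w0Rw0, w0Rw1, w1Rw0, w1Rw1
Branch closes: p2 and not p2 both at w1.
All branches of the negation close; one closing branch shown above.

Valid in B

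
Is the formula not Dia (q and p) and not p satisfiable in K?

Yes, satisfiable

1. not Dia (q and p) and not p, w0
2. not Dia (q and p), w0
3. not p, w0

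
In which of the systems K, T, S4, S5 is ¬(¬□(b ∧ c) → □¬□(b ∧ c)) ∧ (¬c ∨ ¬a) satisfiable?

S4-tableau for the formula:
1. ¬(¬□(b ∧ c) → □¬□(b ∧ c)) ∧ (¬c ∨ ¬a), 0
2. ¬(¬□(b ∧ c) → □¬□(b ∧ c)), 0
3. ¬c ∨ ¬a, 0
4. ¬□(b ∧ c), 0
5. ¬□¬□(b ∧ c), 0
6. ¬a, 0
7. ¬(b ∧ c), 1
8. ¬c, 1
9. □(b ∧ c), 2
10. b ∧ c, 2
11. b, 2
12. c, 2
Accessibility: 0R0, 0R1, 0R2, 1R1, 2R2
Complete open branch: satisfiable in S4, hence also in K, T (this S4-model is also a K-model and a T-model).
S5-tableau for the formula:
1. ¬(¬□(b ∧ c) → □¬□(b ∧ c)) ∧ (¬c ∨ ¬a), 0
2. ¬(¬□(b ∧ c) → □¬□(b ∧ c)), 0
3. ¬c ∨ ¬a, 0
4. ¬□(b ∧ c), 0
5. ¬□¬□(b ∧ c), 0
6. ¬a, 0
7. ¬(b ∧ c), 1
8. ¬c, 1
9. □(b ∧ c), 2
10. b ∧ c, 0
11. b, 0
12. c, 0
13. b ∧ c, 1
14. b, 1
15. c, 1
Accessibility: 0R0, 0R1, 0R2, 1R0, 1R1, 1R2, 2R0, 2R1, 2R2
Branch closes: c and ¬c both at 1.
Every branch closes (one shown): unsatisfiable in S5.

K, T, S4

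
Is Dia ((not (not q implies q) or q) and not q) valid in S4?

No, not valid

Tableau for the negation not Dia ((not (not q implies q) or q) and not q):
1. not Dia ((not (not q implies q) or q) and not q), w0
2. not ((not (not q implies q) or q) and not q), w0   [neg-Dia-rule on 1 via w0Rw0]
3. q, w0   [neg-and-rule on 2 (branches; this branch)]
Accessibility: w0Rw0
The negation has an open branch (countermodel exists).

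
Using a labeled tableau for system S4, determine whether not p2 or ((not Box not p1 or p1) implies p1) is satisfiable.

1. not p2 or ((not Box not p1 or p1) implies p1), w0
2. (not Box not p1 or p1) implies p1, w0
3. p1, w0
Accessibility: w0Rw0

Satisfiable (open branch found)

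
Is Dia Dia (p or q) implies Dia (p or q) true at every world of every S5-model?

Valid

Tableau for the negation not (Dia Dia (p or q) implies Dia (p or q)):
1. not (Dia Dia (p or q) implies Dia (p or q)), u
2. Dia Dia (p or q), u
3. not Dia (p or q), u
4. not (p or q), u
5. not p, u
6. not q, u
7. Dia (p or q), v
8. not (p or q), v
9. not p, v
10. not q, v
11. p or q, w
12. not (p or q), w
13. not p, w
14. not q, w
15. q, w
Accessibility: uRu, uRv, uRw, vRu, vRv, vRw, wRu, wRv, wRw
Branch closes: q and not q both at w.
Every branch of the negation's tableau closes; the branch above is one of them.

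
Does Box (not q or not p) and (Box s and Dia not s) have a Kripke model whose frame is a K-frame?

No, unsatisfiable

1. Box (not q or not p) and (Box s and Dia not s), u
2. Box (not q or not p), u
3. Box s and Dia not s, u
4. Box s, u
5. Dia not s, u
6. not s, v
7. not q or not p, v
8. s, v
Accessibility: uRv
Branch closes: s and not s both at v.
Every branch closes; the branch above is one of them.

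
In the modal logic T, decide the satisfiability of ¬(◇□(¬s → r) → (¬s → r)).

Satisfiable (open branch found)

1. ¬(◇□(¬s → r) → (¬s → r)), w0
2. ◇□(¬s → r), w0
3. ¬(¬s → r), w0
4. ¬s, w0
5. ¬r, w0
6. □(¬s → r), w1
7. ¬s → r, w1
8. r, w1
Accessibility: w0Rw0, w0Rw1, w1Rw1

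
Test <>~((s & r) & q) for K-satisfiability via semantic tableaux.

1. <>~((s & r) & q), u
2. ~((s & r) & q), v
3. ~q, v
Accessibility: uRv

Satisfiable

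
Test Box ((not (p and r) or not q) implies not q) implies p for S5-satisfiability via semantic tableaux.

Yes, satisfiable

1. Box ((not (p and r) or not q) implies not q) implies p, w0
2. p, w0
Accessibility: w0Rw0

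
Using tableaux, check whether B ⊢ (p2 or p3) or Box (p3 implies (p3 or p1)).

Tableau for the negation not ((p2 or p3) or Box (p3 implies (p3 or p1))):
1. not ((p2 or p3) or Box (p3 implies (p3 or p1))), w0
2. not (p2 or p3), w0   [neg-or-rule on 1]
3. not Box (p3 implies (p3 or p1)), w0   [neg-or-rule on 1]
4. not p2, w0   [neg-or-rule on 2]
5. not p3, w0   [neg-or-rule on 2]
6. not (p3 implies (p3 or p1)), w1   [neg-Box-rule on 3: fresh world w1, w0Rw1]
7. p3, w1   [neg-implies-rule on 6]
8. not (p3 or p1), w1   [neg-implies-rule on 6]
9. not p3, w1   [neg-or-rule on 8]
10. not p1, w1   [neg-or-rule on 8]
Accessibility: w0Rw0, w0Rw1, w1Rw0, w1Rw1
Branch closes: p3 and not p3 both at w1.
Every branch of the negation's tableau closes; the branch above is one of them.

Valid in B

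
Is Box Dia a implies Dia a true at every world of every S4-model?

Valid in S4

Tableau for the negation not (Box Dia a implies Dia a):
1. not (Box Dia a implies Dia a), u
2. Box Dia a, u
3. not Dia a, u
4. Dia a, u
5. not a, u
6. a, v
7. Dia a, v
8. not a, v
Accessibility: uRu, uRv, vRv
Branch closes: a and not a both at v.
All branches of the negation close; one closing branch shown above.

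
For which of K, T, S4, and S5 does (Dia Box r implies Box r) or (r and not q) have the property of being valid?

S5

S5-tableau for the negation not ((Dia Box r implies Box r) or (r and not q)):
1. not ((Dia Box r implies Box r) or (r and not q)), w0
2. not (Dia Box r implies Box r), w0   [neg-or-rule on 1]
3. not (r and not q), w0   [neg-or-rule on 1]
4. Dia Box r, w0   [neg-implies-rule on 2]
5. not Box r, w0   [neg-implies-rule on 2]
6. q, w0   [neg-and-rule on 3 (branches; this branch)]
7. Box r, w1   [Dia-rule on 4: fresh world w1, w0Rw1]
8. r, w0   [Box-rule on 7 via w1Rw0]
9. r, w1   [Box-rule on 7 via w1Rw1]
10. not r, w2   [neg-Box-rule on 5: fresh world w2, w0Rw2]
11. r, w2   [Box-rule on 7 via w1Rw2]
Accessibility: w0Rw0, w0Rw1, w0Rw2, w1Rw0, w1Rw1, w1Rw2, w2Rw0, w2Rw1, w2Rw2
Branch closes: r and not r both at w2.
Every branch closes (one shown): valid in S5.
S4-tableau for the negation not ((Dia Box r implies Box r) or (r and not q)):
1. not ((Dia Box r implies Box r) or (r and not q)), w0
2. not (Dia Box r implies Box r), w0   [neg-or-rule on 1]
3. not (r and not q), w0   [neg-or-rule on 1]
4. Dia Box r, w0   [neg-implies-rule on 2]
5. not Box r, w0   [neg-implies-rule on 2]
6. q, w0   [neg-and-rule on 3 (branches; this branch)]
7. Box r, w1   [Dia-rule on 4: fresh world w1, w0Rw1]
8. r, w1   [Box-rule on 7 via w1Rw1]
9. not r, w2   [neg-Box-rule on 5: fresh world w2, w0Rw2]
Accessibility: w0Rw0, w0Rw1, w0Rw2, w1Rw1, w2Rw2
Complete open branch: countermodel on an S4-frame, so not valid in S4, nor in K, T (the same frame is also a K-frame and a T-frame).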